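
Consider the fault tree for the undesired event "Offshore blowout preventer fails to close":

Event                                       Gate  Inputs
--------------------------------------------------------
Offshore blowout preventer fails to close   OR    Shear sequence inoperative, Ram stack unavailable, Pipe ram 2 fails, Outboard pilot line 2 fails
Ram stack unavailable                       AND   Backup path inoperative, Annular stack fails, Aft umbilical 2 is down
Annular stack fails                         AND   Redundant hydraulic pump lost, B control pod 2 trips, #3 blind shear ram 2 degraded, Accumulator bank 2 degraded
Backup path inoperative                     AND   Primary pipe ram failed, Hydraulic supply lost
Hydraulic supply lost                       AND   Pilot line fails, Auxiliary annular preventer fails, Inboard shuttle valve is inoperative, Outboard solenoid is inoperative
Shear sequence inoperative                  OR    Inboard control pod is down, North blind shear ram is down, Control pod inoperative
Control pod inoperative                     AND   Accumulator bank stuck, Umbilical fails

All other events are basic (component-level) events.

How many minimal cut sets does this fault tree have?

Control pod inoperative [AND]: one cut set from each child combined → 1 × 1 = 1 cut set(s).
Shear sequence inoperative [OR]: union of children's cut sets → 3 cut set(s).
Hydraulic supply lost [AND]: one cut set from each child combined → 1 × 1 × 1 × 1 = 1 cut set(s).
Backup path inoperative [AND]: one cut set from each child combined → 1 × 1 = 1 cut set(s).
Annular stack fails [AND]: one cut set from each child combined → 1 × 1 × 1 × 1 = 1 cut set(s).
Ram stack unavailable [AND]: one cut set from each child combined → 1 × 1 × 1 = 1 cut set(s).
Offshore blowout preventer fails to close [OR]: union of children's cut sets → 6 cut set(s).
Minimal cut sets: {Inboard control pod is down}; {North blind shear ram is down}; {Accumulator bank stuck, Umbilical fails}; {#3 blind shear ram 2 degraded, Accumulator bank 2 degraded, Aft umbilical 2 is down, Auxiliary annular preventer fails, B control pod 2 trips, Inboard shuttle valve is inoperative, Outboard solenoid is inoperative, Pilot line fails, Primary pipe ram failed, Redundant hydraulic pump lost}; {Pipe ram 2 fails}; {Outboard pilot line 2 fails}.

6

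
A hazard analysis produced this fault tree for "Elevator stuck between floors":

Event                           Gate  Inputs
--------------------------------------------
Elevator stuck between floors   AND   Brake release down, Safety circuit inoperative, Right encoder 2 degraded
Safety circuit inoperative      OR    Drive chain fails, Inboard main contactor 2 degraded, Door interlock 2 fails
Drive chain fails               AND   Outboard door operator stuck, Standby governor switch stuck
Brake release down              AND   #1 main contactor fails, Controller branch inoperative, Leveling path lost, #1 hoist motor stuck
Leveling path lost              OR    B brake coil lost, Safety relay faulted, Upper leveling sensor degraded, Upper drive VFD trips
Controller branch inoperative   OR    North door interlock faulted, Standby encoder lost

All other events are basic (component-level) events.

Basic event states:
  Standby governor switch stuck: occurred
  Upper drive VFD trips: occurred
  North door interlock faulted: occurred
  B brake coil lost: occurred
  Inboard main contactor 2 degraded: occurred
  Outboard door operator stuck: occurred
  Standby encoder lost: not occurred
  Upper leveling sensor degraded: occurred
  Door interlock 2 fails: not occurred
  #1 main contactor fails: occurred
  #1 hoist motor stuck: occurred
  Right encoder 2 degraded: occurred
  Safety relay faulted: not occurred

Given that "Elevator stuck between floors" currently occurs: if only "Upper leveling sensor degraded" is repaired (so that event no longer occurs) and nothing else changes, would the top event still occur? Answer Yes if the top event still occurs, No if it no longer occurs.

Yes

Counterfactual: set "Upper leveling sensor degraded" to not occurred.
Controller branch inoperative [OR]: North door interlock faulted=occurs, Standby encoder lost=not → at least one input occurs → occurs.
Leveling path lost [OR]: B brake coil lost=occurs, Safety relay faulted=not, Upper leveling sensor degraded=not, Upper drive VFD trips=occurs → at least one input occurs → occurs.
Brake release down [AND]: #1 main contactor fails=occurs, Controller branch inoperative=occurs, Leveling path lost=occurs, #1 hoist motor stuck=occurs → all inputs occur → occurs.
Drive chain fails [AND]: Outboard door operator stuck=occurs, Standby governor switch stuck=occurs → all inputs occur → occurs.
Safety circuit inoperative [OR]: Drive chain fails=occurs, Inboard main contactor 2 degraded=occurs, Door interlock 2 fails=not → at least one input occurs → occurs.
Elevator stuck between floors [AND]: Brake release down=occurs, Safety circuit inoperative=occurs, Right encoder 2 degraded=occurs → all inputs occur → occurs.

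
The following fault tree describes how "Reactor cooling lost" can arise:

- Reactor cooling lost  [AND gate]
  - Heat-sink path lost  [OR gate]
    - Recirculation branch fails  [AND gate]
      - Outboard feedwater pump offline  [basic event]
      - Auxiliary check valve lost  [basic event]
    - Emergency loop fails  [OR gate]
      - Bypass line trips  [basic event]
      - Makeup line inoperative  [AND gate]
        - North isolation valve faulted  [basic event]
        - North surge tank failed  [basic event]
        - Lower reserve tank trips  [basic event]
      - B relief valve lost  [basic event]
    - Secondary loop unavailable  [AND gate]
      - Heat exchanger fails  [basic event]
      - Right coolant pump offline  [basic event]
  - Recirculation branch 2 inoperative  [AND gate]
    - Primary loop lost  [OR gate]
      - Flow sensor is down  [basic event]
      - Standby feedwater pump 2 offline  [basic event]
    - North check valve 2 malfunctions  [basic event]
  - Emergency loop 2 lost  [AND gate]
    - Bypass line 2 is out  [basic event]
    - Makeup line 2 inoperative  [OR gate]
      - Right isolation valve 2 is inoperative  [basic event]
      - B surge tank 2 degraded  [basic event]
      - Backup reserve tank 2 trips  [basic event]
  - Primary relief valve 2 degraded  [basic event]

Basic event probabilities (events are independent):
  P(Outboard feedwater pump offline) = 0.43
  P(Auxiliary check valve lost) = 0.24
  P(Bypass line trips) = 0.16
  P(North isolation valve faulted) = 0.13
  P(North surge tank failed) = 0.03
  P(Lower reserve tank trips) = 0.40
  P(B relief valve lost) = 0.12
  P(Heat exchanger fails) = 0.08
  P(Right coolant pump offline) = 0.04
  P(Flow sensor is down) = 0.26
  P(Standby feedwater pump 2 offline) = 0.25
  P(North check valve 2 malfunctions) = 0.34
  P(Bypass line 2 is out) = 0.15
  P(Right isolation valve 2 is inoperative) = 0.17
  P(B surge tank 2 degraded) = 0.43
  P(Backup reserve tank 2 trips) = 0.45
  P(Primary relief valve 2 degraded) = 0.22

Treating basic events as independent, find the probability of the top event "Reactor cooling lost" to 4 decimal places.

P(Recirculation branch fails) [AND] = 0.43 × 0.24 = 0.103200
P(Makeup line inoperative) [AND] = 0.13 × 0.03 × 0.40 = 0.001560
P(Emergency loop fails) [OR] = 1 − (1−0.16) × (1−0.001560) × (1−0.12) = 0.261953
P(Secondary loop unavailable) [AND] = 0.08 × 0.04 = 0.003200
P(Heat-sink path lost) [OR] = 1 − (1−0.103200) × (1−0.261953) × (1−0.003200) = 0.340237
P(Primary loop lost) [OR] = 1 − (1−0.26) × (1−0.25) = 0.445000
P(Recirculation branch 2 inoperative) [AND] = 0.445000 × 0.34 = 0.151300
P(Makeup line 2 inoperative) [OR] = 1 − (1−0.17) × (1−0.43) × (1−0.45) = 0.739795
P(Emergency loop 2 lost) [AND] = 0.15 × 0.739795 = 0.110969
P(Reactor cooling lost) [AND] = 0.340237 × 0.151300 × 0.110969 × 0.22 = 0.001257
Rounded to 4 decimal places: P(Reactor cooling lost) ≈ 0.0013.

0.0013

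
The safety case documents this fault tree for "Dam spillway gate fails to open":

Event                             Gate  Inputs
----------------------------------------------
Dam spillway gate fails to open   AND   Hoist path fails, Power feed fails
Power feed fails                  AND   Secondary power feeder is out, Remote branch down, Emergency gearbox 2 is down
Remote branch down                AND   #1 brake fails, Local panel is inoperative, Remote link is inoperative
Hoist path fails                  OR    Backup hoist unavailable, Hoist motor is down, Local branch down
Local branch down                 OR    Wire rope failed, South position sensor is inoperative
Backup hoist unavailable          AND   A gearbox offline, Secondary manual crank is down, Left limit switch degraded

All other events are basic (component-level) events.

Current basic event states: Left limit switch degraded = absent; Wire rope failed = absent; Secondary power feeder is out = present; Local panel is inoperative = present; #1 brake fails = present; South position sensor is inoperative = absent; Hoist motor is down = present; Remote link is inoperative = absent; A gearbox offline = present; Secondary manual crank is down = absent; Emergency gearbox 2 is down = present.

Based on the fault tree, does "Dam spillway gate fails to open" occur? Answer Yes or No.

No

Backup hoist unavailable [AND]: A gearbox offline=occurs, Secondary manual crank is down=not, Left limit switch degraded=not → not all inputs occur → does not occur.
Local branch down [OR]: Wire rope failed=not, South position sensor is inoperative=not → no input occurs → does not occur.
Hoist path fails [OR]: Backup hoist unavailable=not, Hoist motor is down=occurs, Local branch down=not → at least one input occurs → occurs.
Remote branch down [AND]: #1 brake fails=occurs, Local panel is inoperative=occurs, Remote link is inoperative=not → not all inputs occur → does not occur.
Power feed fails [AND]: Secondary power feeder is out=occurs, Remote branch down=not, Emergency gearbox 2 is down=occurs → not all inputs occur → does not occur.
Dam spillway gate fails to open [AND]: Hoist path fails=occurs, Power feed fails=not → not all inputs occur → does not occur.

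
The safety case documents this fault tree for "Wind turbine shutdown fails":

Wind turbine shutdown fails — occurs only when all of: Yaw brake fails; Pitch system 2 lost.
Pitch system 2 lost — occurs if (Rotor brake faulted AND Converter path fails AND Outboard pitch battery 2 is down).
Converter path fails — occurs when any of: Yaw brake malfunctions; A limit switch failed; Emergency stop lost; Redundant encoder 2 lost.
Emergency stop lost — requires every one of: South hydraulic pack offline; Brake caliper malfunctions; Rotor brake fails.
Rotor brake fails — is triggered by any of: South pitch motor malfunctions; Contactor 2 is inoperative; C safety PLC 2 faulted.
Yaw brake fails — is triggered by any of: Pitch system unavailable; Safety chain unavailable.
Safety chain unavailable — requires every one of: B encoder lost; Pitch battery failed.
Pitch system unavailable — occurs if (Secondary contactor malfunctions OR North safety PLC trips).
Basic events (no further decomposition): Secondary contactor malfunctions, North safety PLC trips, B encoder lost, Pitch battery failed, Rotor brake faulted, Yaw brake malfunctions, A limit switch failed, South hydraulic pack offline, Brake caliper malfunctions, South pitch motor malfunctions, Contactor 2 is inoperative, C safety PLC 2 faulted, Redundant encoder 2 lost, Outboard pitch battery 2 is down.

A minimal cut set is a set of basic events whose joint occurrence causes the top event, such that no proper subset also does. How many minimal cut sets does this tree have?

18

Pitch system unavailable [OR]: union of children's cut sets → 2 cut set(s).
Safety chain unavailable [AND]: one cut set from each child combined → 1 × 1 = 1 cut set(s).
Yaw brake fails [OR]: union of children's cut sets → 3 cut set(s).
Rotor brake fails [OR]: union of children's cut sets → 3 cut set(s).
Emergency stop lost [AND]: one cut set from each child combined → 1 × 1 × 3 = 3 cut set(s).
Converter path fails [OR]: union of children's cut sets → 6 cut set(s).
Pitch system 2 lost [AND]: one cut set from each child combined → 1 × 6 × 1 = 6 cut set(s).
Wind turbine shutdown fails [AND]: one cut set from each child combined → 3 × 6 = 18 cut set(s).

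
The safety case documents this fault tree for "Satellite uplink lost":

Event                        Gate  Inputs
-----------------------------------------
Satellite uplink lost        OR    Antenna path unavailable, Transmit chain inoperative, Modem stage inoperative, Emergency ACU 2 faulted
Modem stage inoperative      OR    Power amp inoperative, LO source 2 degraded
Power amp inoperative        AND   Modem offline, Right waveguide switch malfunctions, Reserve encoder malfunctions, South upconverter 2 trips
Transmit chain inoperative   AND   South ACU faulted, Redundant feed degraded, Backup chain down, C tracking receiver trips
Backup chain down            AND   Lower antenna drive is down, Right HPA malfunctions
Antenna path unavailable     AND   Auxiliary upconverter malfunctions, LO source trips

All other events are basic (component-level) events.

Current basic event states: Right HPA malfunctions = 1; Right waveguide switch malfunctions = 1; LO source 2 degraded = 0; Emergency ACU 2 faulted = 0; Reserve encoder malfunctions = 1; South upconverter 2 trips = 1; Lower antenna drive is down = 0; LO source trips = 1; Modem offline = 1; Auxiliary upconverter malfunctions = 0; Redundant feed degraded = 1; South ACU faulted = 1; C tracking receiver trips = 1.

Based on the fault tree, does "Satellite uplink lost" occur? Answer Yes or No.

Yes

Antenna path unavailable [AND]: Auxiliary upconverter malfunctions=not, LO source trips=occurs → not all inputs occur → does not occur.
Backup chain down [AND]: Lower antenna drive is down=not, Right HPA malfunctions=occurs → not all inputs occur → does not occur.
Transmit chain inoperative [AND]: South ACU faulted=occurs, Redundant feed degraded=occurs, Backup chain down=not, C tracking receiver trips=occurs → not all inputs occur → does not occur.
Power amp inoperative [AND]: Modem offline=occurs, Right waveguide switch malfunctions=occurs, Reserve encoder malfunctions=occurs, South upconverter 2 trips=occurs → all inputs occur → occurs.
Modem stage inoperative [OR]: Power amp inoperative=occurs, LO source 2 degraded=not → at least one input occurs → occurs.
Satellite uplink lost [OR]: Antenna path unavailable=not, Transmit chain inoperative=not, Modem stage inoperative=occurs, Emergency ACU 2 faulted=not → at least one input occurs → occurs.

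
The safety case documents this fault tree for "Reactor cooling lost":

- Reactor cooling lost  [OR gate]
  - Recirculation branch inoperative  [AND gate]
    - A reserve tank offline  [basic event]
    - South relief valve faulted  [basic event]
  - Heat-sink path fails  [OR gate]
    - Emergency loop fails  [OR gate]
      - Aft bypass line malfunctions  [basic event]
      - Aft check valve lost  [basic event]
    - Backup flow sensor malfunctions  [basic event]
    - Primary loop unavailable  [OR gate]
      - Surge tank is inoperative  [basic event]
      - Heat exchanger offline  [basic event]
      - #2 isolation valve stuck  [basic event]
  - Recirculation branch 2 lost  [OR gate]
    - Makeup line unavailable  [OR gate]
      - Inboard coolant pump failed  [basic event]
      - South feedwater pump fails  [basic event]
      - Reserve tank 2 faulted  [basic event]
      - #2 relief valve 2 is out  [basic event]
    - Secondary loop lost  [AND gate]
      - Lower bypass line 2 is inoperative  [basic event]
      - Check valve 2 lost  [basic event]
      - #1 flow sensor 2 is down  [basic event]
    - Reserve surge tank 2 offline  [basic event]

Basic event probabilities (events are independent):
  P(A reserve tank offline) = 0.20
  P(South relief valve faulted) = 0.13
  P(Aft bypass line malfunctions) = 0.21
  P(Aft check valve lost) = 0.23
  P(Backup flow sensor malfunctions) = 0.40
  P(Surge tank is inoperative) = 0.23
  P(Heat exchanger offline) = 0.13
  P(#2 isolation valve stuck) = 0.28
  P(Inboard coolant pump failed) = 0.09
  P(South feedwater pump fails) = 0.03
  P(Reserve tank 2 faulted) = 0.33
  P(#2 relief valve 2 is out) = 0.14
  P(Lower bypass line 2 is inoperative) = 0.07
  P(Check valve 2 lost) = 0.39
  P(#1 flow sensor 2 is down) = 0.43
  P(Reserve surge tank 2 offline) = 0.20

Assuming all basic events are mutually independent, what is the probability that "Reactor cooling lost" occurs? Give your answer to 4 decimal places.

0.9311

P(Recirculation branch inoperative) [AND] = 0.20 × 0.13 = 0.026000
P(Emergency loop fails) [OR] = 1 − (1−0.21) × (1−0.23) = 0.391700
P(Primary loop unavailable) [OR] = 1 − (1−0.23) × (1−0.13) × (1−0.28) = 0.517672
P(Heat-sink path fails) [OR] = 1 − (1−0.391700) × (1−0.40) × (1−0.517672) = 0.823960
P(Makeup line unavailable) [OR] = 1 − (1−0.09) × (1−0.03) × (1−0.33) × (1−0.14) = 0.491388
P(Secondary loop lost) [AND] = 0.07 × 0.39 × 0.43 = 0.011739
P(Recirculation branch 2 lost) [OR] = 1 − (1−0.491388) × (1−0.011739) × (1−0.20) = 0.597887
P(Reactor cooling lost) [OR] = 1 − (1−0.026000) × (1−0.823960) × (1−0.597887) = 0.931053
Rounded to 4 decimal places: P(Reactor cooling lost) ≈ 0.9311.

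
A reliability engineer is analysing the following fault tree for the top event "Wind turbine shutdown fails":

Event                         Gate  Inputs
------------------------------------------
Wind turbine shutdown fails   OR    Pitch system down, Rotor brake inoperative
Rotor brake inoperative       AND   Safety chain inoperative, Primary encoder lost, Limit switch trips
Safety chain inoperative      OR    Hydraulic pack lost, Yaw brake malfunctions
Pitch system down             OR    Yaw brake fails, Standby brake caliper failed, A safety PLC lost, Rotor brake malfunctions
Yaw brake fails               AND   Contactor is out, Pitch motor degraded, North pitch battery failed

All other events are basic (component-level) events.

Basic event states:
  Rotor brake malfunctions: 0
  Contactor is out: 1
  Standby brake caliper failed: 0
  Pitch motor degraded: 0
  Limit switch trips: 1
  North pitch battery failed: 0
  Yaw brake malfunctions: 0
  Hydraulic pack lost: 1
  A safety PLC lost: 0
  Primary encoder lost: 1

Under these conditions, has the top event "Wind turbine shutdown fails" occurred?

Yes

Yaw brake fails [AND]: Contactor is out=occurs, Pitch motor degraded=not, North pitch battery failed=not → not all inputs occur → does not occur.
Pitch system down [OR]: Yaw brake fails=not, Standby brake caliper failed=not, A safety PLC lost=not, Rotor brake malfunctions=not → no input occurs → does not occur.
Safety chain inoperative [OR]: Hydraulic pack lost=occurs, Yaw brake malfunctions=not → at least one input occurs → occurs.
Rotor brake inoperative [AND]: Safety chain inoperative=occurs, Primary encoder lost=occurs, Limit switch trips=occurs → all inputs occur → occurs.
Wind turbine shutdown fails [OR]: Pitch system down=not, Rotor brake inoperative=occurs → at least one input occurs → occurs.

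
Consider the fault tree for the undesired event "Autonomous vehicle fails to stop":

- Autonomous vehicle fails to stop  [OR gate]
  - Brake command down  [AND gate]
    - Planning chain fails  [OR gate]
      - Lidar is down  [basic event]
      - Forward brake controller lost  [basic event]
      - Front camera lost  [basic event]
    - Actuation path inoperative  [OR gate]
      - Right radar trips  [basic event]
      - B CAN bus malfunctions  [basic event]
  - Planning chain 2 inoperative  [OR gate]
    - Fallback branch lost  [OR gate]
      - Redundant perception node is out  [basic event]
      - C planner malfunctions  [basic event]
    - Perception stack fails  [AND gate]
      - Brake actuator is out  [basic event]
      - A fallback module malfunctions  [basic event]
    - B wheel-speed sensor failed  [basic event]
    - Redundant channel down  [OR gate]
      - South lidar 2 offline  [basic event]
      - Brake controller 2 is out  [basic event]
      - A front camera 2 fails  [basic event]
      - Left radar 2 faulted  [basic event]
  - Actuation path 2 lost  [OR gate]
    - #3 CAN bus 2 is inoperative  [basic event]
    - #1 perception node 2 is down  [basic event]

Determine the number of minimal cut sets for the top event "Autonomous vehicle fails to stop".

16

Planning chain fails [OR]: union of children's cut sets → 3 cut set(s).
Actuation path inoperative [OR]: union of children's cut sets → 2 cut set(s).
Brake command down [AND]: one cut set from each child combined → 3 × 2 = 6 cut set(s).
Fallback branch lost [OR]: union of children's cut sets → 2 cut set(s).
Perception stack fails [AND]: one cut set from each child combined → 1 × 1 = 1 cut set(s).
Redundant channel down [OR]: union of children's cut sets → 4 cut set(s).
Planning chain 2 inoperative [OR]: union of children's cut sets → 8 cut set(s).
Actuation path 2 lost [OR]: union of children's cut sets → 2 cut set(s).
Autonomous vehicle fails to stop [OR]: union of children's cut sets → 16 cut set(s).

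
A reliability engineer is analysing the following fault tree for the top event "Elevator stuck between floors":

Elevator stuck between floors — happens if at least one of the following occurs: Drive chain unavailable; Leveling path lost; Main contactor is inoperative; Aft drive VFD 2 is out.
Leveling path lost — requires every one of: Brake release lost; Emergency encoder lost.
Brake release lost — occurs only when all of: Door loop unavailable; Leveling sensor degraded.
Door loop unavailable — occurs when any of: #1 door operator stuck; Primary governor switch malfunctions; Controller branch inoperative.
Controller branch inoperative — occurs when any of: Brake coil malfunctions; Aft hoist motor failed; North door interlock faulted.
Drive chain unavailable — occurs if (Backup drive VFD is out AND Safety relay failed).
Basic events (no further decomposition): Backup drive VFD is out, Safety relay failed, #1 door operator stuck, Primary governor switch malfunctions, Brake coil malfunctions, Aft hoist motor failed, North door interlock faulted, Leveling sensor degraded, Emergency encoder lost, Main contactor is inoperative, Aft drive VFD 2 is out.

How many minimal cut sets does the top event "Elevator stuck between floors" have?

8

Drive chain unavailable [AND]: one cut set from each child combined → 1 × 1 = 1 cut set(s).
Controller branch inoperative [OR]: union of children's cut sets → 3 cut set(s).
Door loop unavailable [OR]: union of children's cut sets → 5 cut set(s).
Brake release lost [AND]: one cut set from each child combined → 5 × 1 = 5 cut set(s).
Leveling path lost [AND]: one cut set from each child combined → 5 × 1 = 5 cut set(s).
Elevator stuck between floors [OR]: union of children's cut sets → 8 cut set(s).
Minimal cut sets: {Backup drive VFD is out, Safety relay failed}; {#1 door operator stuck, Emergency encoder lost, Leveling sensor degraded}; {Emergency encoder lost, Leveling sensor degraded, Primary governor switch malfunctions}; {Brake coil malfunctions, Emergency encoder lost, Leveling sensor degraded}; {Aft hoist motor failed, Emergency encoder lost, Leveling sensor degraded}; {Emergency encoder lost, Leveling sensor degraded, North door interlock faulted}; {Main contactor is inoperative}; {Aft drive VFD 2 is out}.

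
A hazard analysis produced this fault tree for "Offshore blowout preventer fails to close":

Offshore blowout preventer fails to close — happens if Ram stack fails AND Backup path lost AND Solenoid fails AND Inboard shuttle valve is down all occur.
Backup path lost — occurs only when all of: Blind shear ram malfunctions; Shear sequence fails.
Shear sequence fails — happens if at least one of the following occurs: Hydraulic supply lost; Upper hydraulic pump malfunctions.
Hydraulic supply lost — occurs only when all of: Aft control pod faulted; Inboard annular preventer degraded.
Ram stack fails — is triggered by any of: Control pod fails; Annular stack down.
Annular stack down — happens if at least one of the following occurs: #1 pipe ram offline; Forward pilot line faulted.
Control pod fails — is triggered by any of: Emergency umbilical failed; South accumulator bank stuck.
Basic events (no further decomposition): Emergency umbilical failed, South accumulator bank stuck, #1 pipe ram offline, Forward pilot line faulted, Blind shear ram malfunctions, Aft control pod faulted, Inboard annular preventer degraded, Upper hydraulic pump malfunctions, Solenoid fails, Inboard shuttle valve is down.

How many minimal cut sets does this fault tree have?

8

Control pod fails [OR]: union of children's cut sets → 2 cut set(s).
Annular stack down [OR]: union of children's cut sets → 2 cut set(s).
Ram stack fails [OR]: union of children's cut sets → 4 cut set(s).
Hydraulic supply lost [AND]: one cut set from each child combined → 1 × 1 = 1 cut set(s).
Shear sequence fails [OR]: union of children's cut sets → 2 cut set(s).
Backup path lost [AND]: one cut set from each child combined → 1 × 2 = 2 cut set(s).
Offshore blowout preventer fails to close [AND]: one cut set from each child combined → 4 × 2 × 1 × 1 = 8 cut set(s).
Minimal cut sets: {Aft control pod faulted, Blind shear ram malfunctions, Emergency umbilical failed, Inboard annular preventer degraded, Inboard shuttle valve is down, Solenoid fails}; {Blind shear ram malfunctions, Emergency umbilical failed, Inboard shuttle valve is down, Solenoid fails, Upper hydraulic pump malfunctions}; {Aft control pod faulted, Blind shear ram malfunctions, Inboard annular preventer degraded, Inboard shuttle valve is down, Solenoid fails, South accumulator bank stuck}; {Blind shear ram malfunctions, Inboard shuttle valve is down, Solenoid fails, South accumulator bank stuck, Upper hydraulic pump malfunctions}; {#1 pipe ram offline, Aft control pod faulted, Blind shear ram malfunctions, Inboard annular preventer degraded, Inboard shuttle valve is down, Solenoid fails}; {#1 pipe ram offline, Blind shear ram malfunctions, Inboard shuttle valve is down, Solenoid fails, Upper hydraulic pump malfunctions}; {Aft control pod faulted, Blind shear ram malfunctions, Forward pilot line faulted, Inboard annular preventer degraded, Inboard shuttle valve is down, Solenoid fails}; {Blind shear ram malfunctions, Forward pilot line faulted, Inboard shuttle valve is down, Solenoid fails, Upper hydraulic pump malfunctions}.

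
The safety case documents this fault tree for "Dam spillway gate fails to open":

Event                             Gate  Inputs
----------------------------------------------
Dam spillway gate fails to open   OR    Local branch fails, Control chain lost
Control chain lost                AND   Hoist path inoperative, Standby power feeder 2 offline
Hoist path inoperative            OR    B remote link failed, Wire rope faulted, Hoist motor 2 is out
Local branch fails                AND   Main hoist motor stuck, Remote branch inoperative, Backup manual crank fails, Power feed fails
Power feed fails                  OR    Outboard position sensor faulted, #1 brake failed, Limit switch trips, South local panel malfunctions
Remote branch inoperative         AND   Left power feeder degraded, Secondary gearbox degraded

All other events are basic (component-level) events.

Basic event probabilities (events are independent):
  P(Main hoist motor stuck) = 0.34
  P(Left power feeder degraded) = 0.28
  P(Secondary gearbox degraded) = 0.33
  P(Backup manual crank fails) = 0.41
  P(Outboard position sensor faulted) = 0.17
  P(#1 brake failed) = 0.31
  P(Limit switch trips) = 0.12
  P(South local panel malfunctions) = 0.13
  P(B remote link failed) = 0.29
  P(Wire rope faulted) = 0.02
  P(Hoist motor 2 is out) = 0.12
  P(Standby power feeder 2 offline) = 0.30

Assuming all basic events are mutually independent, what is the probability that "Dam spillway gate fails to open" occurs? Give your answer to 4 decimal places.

P(Remote branch inoperative) [AND] = 0.28 × 0.33 = 0.092400
P(Power feed fails) [OR] = 1 − (1−0.17) × (1−0.31) × (1−0.12) × (1−0.13) = 0.561541
P(Local branch fails) [AND] = 0.34 × 0.092400 × 0.41 × 0.561541 = 0.007233
P(Hoist path inoperative) [OR] = 1 − (1−0.29) × (1−0.02) × (1−0.12) = 0.387696
P(Control chain lost) [AND] = 0.387696 × 0.30 = 0.116309
P(Dam spillway gate fails to open) [OR] = 1 − (1−0.007233) × (1−0.116309) = 0.122701
Rounded to 4 decimal places: P(Dam spillway gate fails to open) ≈ 0.1227.

0.1227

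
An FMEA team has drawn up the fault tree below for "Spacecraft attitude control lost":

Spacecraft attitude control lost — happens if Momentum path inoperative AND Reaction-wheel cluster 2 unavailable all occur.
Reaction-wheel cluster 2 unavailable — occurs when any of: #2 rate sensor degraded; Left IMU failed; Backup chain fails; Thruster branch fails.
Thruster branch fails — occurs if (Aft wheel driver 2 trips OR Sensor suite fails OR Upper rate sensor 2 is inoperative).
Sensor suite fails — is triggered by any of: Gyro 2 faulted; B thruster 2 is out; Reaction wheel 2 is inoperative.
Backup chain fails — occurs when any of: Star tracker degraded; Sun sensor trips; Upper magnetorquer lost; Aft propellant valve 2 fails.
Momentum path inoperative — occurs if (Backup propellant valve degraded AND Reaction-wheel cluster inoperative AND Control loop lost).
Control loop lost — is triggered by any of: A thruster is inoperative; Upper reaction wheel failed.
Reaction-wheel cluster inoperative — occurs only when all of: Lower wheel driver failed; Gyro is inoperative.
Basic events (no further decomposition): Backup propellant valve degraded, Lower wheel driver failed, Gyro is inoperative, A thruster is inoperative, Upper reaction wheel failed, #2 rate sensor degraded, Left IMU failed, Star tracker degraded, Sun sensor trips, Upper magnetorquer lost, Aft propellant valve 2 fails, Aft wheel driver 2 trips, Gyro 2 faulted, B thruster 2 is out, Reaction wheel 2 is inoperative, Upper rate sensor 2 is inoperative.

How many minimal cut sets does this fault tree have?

Reaction-wheel cluster inoperative [AND]: one cut set from each child combined → 1 × 1 = 1 cut set(s).
Control loop lost [OR]: union of children's cut sets → 2 cut set(s).
Momentum path inoperative [AND]: one cut set from each child combined → 1 × 1 × 2 = 2 cut set(s).
Backup chain fails [OR]: union of children's cut sets → 4 cut set(s).
Sensor suite fails [OR]: union of children's cut sets → 3 cut set(s).
Thruster branch fails [OR]: union of children's cut sets → 5 cut set(s).
Reaction-wheel cluster 2 unavailable [OR]: union of children's cut sets → 11 cut set(s).
Spacecraft attitude control lost [AND]: one cut set from each child combined → 2 × 11 = 22 cut set(s).

22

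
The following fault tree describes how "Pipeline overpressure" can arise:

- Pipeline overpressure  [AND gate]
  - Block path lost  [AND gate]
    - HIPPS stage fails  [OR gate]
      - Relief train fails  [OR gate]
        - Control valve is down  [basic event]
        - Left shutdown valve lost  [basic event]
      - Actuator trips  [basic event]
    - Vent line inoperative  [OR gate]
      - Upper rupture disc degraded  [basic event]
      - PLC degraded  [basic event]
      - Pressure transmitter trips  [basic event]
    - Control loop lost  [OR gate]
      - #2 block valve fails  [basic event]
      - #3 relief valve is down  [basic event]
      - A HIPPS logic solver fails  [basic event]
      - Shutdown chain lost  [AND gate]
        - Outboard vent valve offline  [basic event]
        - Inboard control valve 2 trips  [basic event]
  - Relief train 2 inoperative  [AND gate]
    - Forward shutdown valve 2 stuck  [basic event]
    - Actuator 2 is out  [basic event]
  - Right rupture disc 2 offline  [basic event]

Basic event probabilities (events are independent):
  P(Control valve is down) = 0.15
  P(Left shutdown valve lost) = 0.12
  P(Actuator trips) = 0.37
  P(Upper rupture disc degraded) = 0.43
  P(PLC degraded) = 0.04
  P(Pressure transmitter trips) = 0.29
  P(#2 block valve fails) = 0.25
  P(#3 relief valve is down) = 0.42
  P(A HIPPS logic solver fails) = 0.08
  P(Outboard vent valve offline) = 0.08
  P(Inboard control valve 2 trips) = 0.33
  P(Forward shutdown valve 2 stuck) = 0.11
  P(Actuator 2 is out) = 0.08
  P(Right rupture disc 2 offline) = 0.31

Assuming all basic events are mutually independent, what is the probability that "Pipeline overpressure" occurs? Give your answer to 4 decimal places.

0.0005

P(Relief train fails) [OR] = 1 − (1−0.15) × (1−0.12) = 0.252000
P(HIPPS stage fails) [OR] = 1 − (1−0.252000) × (1−0.37) = 0.528760
P(Vent line inoperative) [OR] = 1 − (1−0.43) × (1−0.04) × (1−0.29) = 0.611488
P(Shutdown chain lost) [AND] = 0.08 × 0.33 = 0.026400
P(Control loop lost) [OR] = 1 − (1−0.25) × (1−0.42) × (1−0.08) × (1−0.026400) = 0.610365
P(Block path lost) [AND] = 0.528760 × 0.611488 × 0.610365 = 0.197350
P(Relief train 2 inoperative) [AND] = 0.11 × 0.08 = 0.008800
P(Pipeline overpressure) [AND] = 0.197350 × 0.008800 × 0.31 = 0.000538
Rounded to 4 decimal places: P(Pipeline overpressure) ≈ 0.0005.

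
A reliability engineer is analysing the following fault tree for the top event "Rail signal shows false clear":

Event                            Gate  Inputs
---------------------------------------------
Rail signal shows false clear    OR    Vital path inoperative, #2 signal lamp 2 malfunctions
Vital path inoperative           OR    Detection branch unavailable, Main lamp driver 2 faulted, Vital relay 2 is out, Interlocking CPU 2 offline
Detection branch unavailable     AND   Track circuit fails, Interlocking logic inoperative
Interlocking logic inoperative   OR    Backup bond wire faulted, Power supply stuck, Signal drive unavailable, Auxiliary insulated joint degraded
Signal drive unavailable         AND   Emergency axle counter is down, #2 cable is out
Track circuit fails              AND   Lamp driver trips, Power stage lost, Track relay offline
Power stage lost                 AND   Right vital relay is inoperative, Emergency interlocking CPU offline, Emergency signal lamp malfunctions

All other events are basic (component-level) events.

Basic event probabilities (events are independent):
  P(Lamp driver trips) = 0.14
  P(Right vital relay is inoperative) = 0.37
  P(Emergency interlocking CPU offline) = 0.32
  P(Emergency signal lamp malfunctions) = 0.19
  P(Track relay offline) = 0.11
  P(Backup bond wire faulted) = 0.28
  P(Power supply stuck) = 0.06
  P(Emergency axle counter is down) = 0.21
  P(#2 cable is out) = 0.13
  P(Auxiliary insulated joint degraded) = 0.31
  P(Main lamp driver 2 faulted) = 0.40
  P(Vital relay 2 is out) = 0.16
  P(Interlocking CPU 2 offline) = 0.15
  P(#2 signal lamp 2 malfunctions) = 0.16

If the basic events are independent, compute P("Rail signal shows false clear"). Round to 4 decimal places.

0.6402

P(Power stage lost) [AND] = 0.37 × 0.32 × 0.19 = 0.022496
P(Track circuit fails) [AND] = 0.14 × 0.022496 × 0.11 = 0.000346
P(Signal drive unavailable) [AND] = 0.21 × 0.13 = 0.027300
P(Interlocking logic inoperative) [OR] = 1 − (1−0.28) × (1−0.06) × (1−0.027300) × (1−0.31) = 0.545757
P(Detection branch unavailable) [AND] = 0.000346 × 0.545757 = 0.000189
P(Vital path inoperative) [OR] = 1 − (1−0.000189) × (1−0.40) × (1−0.16) × (1−0.15) = 0.571681
P(Rail signal shows false clear) [OR] = 1 − (1−0.571681) × (1−0.16) = 0.640212
Rounded to 4 decimal places: P(Rail signal shows false clear) ≈ 0.6402.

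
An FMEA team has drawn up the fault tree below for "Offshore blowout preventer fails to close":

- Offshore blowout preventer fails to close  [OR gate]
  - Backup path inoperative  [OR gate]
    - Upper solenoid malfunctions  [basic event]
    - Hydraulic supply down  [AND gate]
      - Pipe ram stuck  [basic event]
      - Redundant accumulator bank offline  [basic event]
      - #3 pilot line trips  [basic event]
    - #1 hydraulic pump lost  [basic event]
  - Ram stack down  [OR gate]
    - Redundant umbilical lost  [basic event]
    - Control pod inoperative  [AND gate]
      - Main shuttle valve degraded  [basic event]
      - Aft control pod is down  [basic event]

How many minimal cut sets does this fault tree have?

Hydraulic supply down [AND]: one cut set from each child combined → 1 × 1 × 1 = 1 cut set(s).
Backup path inoperative [OR]: union of children's cut sets → 3 cut set(s).
Control pod inoperative [AND]: one cut set from each child combined → 1 × 1 = 1 cut set(s).
Ram stack down [OR]: union of children's cut sets → 2 cut set(s).
Offshore blowout preventer fails to close [OR]: union of children's cut sets → 5 cut set(s).
Minimal cut sets: {Upper solenoid malfunctions}; {#3 pilot line trips, Pipe ram stuck, Redundant accumulator bank offline}; {#1 hydraulic pump lost}; {Redundant umbilical lost}; {Aft control pod is down, Main shuttle valve degraded}.

5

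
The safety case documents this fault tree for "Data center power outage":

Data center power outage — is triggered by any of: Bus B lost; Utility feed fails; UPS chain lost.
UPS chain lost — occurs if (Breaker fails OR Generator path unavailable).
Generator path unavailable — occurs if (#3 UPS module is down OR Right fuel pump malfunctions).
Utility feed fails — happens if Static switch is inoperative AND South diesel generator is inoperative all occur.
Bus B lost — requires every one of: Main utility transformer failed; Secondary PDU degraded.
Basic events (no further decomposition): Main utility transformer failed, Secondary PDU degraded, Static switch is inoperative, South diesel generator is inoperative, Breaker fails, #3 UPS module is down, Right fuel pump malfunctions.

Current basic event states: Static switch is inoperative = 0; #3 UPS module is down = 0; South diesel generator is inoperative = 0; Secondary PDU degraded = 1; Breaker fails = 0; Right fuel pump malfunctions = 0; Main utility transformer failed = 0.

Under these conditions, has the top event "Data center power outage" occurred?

No

Bus B lost [AND]: Main utility transformer failed=not, Secondary PDU degraded=occurs → not all inputs occur → does not occur.
Utility feed fails [AND]: Static switch is inoperative=not, South diesel generator is inoperative=not → not all inputs occur → does not occur.
Generator path unavailable [OR]: #3 UPS module is down=not, Right fuel pump malfunctions=not → no input occurs → does not occur.
UPS chain lost [OR]: Breaker fails=not, Generator path unavailable=not → no input occurs → does not occur.
Data center power outage [OR]: Bus B lost=not, Utility feed fails=not, UPS chain lost=not → no input occurs → does not occur.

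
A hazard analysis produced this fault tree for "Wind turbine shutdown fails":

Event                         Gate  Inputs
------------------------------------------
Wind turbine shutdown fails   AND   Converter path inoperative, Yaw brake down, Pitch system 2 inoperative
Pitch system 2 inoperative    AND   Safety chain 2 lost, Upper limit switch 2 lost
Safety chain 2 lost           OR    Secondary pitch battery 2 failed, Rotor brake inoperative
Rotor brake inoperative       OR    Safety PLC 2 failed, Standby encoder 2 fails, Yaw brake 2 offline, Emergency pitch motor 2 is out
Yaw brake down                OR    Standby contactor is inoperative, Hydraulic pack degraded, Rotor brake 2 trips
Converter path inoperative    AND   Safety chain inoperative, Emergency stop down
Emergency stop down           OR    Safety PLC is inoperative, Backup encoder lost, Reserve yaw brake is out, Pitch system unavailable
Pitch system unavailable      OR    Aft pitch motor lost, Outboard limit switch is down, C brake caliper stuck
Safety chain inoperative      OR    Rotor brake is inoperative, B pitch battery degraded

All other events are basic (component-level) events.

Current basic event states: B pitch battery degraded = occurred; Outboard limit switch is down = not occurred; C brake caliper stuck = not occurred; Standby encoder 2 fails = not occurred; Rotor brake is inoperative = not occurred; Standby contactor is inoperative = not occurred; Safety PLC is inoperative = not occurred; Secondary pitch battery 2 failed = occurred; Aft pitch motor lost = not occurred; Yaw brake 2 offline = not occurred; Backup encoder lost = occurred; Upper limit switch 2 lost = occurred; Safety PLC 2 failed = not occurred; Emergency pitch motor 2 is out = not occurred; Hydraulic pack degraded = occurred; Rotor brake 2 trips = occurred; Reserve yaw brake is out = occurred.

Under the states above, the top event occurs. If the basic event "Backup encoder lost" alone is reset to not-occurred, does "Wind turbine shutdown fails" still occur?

Counterfactual: set "Backup encoder lost" to not occurred.
Safety chain inoperative [OR]: Rotor brake is inoperative=not, B pitch battery degraded=occurs → at least one input occurs → occurs.
Pitch system unavailable [OR]: Aft pitch motor lost=not, Outboard limit switch is down=not, C brake caliper stuck=not → no input occurs → does not occur.
Emergency stop down [OR]: Safety PLC is inoperative=not, Backup encoder lost=not, Reserve yaw brake is out=occurs, Pitch system unavailable=not → at least one input occurs → occurs.
Converter path inoperative [AND]: Safety chain inoperative=occurs, Emergency stop down=occurs → all inputs occur → occurs.
Yaw brake down [OR]: Standby contactor is inoperative=not, Hydraulic pack degraded=occurs, Rotor brake 2 trips=occurs → at least one input occurs → occurs.
Rotor brake inoperative [OR]: Safety PLC 2 failed=not, Standby encoder 2 fails=not, Yaw brake 2 offline=not, Emergency pitch motor 2 is out=not → no input occurs → does not occur.
Safety chain 2 lost [OR]: Secondary pitch battery 2 failed=occurs, Rotor brake inoperative=not → at least one input occurs → occurs.
Pitch system 2 inoperative [AND]: Safety chain 2 lost=occurs, Upper limit switch 2 lost=occurs → all inputs occur → occurs.
Wind turbine shutdown fails [AND]: Converter path inoperative=occurs, Yaw brake down=occurs, Pitch system 2 inoperative=occurs → all inputs occur → occurs.

Yes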